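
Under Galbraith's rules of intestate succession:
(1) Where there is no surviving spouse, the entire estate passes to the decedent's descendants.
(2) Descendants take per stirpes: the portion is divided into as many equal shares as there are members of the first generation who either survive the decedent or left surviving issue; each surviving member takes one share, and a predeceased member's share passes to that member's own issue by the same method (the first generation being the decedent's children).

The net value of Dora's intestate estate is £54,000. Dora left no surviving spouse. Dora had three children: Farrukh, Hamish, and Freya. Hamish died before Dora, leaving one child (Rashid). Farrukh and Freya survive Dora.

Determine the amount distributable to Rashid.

Rashid receives £18,000.

The entire £54,000 passes to the descendants.
That amount (£54,000) is divided into 3 shares of £18,000: Farrukh and Freya each take £18,000; Hamish's £18,000 share passes to Hamish's issue.
Hamish's share (£18,000) passes entirely to Rashid.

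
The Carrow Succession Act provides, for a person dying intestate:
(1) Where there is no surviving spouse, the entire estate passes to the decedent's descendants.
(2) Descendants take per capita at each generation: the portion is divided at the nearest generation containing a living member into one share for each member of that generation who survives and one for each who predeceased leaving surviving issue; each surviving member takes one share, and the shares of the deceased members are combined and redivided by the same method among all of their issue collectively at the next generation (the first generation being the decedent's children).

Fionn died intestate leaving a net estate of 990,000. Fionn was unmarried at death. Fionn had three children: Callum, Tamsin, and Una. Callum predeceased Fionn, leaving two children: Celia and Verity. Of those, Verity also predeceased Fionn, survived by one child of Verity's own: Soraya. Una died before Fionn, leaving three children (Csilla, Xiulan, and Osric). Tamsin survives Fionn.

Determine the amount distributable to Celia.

Celia receives 132,000.

The entire 990,000 passes to the descendants.
That amount (990,000) is divided at the children's generation into 3 shares of 330,000. Tamsin takes 330,000. The 2 shares of the deceased (Callum and Una) are combined into a pool of 660,000.
That pool (660,000) is divided at the grandchildren's generation into 5 shares of 132,000. Celia, Csilla, Xiulan, and Osric each take 132,000. The remaining share for the deceased Verity (132,000) is carried to the next generation.
That pool (132,000) passes entirely to Soraya, the sole taker at the great-grandchildren's generation.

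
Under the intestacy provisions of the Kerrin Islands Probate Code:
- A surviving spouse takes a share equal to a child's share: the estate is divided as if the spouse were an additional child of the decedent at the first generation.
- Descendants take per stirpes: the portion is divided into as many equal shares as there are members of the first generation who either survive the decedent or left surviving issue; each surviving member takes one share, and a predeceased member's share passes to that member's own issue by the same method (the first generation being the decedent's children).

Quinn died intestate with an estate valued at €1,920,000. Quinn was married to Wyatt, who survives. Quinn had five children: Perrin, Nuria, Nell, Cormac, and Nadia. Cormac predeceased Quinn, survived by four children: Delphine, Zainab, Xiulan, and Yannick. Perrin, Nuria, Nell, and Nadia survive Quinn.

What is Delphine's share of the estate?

Delphine receives €80,000.

The spouse counts as an additional share at the children's level, so there are 6 primary shares of €320,000. Wyatt takes one such share (€320,000).
The children's combined portion (€1,600,000) is divided into 5 shares of €320,000: Perrin, Nuria, Nell, and Nadia each take €320,000; Cormac's €320,000 share passes to Cormac's issue.
Cormac's share (€320,000) is divided into 4 shares of €80,000: Delphine, Zainab, Xiulan, and Yannick each take €80,000.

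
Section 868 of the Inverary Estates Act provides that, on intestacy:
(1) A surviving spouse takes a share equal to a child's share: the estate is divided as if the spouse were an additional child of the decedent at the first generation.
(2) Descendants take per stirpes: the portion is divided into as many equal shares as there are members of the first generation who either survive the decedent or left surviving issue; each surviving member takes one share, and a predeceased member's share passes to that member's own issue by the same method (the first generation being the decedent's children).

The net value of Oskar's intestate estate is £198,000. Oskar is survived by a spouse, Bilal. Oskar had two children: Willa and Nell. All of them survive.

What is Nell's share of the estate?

Nell receives £66,000.

The spouse counts as an additional share at the children's level, so there are 3 primary shares of £66,000. Bilal takes one such share (£66,000).
The children's combined portion (£132,000) is divided into 2 shares of £66,000: Willa and Nell each take £66,000.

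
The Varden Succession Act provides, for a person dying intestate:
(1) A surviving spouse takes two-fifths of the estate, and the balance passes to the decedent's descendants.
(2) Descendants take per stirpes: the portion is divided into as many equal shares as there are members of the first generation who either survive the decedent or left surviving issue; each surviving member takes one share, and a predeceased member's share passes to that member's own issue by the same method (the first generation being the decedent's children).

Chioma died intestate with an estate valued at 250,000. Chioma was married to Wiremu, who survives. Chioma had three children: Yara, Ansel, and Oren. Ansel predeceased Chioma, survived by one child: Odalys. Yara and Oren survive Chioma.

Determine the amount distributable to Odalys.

Odalys receives 50,000.

Wiremu takes two-fifths of 250,000 = 100,000. The remaining 150,000 passes to the descendants.
The descendants' portion (150,000) is divided into 3 shares of 50,000: Yara and Oren each take 50,000; Ansel's 50,000 share passes to Ansel's issue.
Ansel's share (50,000) passes entirely to Odalys.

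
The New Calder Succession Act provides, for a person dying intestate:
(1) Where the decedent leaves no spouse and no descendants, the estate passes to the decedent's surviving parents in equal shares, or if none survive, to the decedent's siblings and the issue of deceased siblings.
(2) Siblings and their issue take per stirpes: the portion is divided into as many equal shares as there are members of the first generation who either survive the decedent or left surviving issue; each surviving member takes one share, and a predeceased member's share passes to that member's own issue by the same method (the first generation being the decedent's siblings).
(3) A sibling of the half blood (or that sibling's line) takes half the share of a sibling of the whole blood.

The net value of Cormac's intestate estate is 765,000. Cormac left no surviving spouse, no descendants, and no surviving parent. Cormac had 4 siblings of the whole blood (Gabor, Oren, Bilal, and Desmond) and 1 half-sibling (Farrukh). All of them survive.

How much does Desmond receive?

The entire 765,000 passes to the siblings and their issue.
Counting each half-blood sibling's line as half a unit, there are 9/2 units in 765,000, so one unit is 170,000. Whole-blood lines (Gabor, Oren, Bilal, and Desmond) take 170,000 each; half-blood lines (Farrukh) take 85,000 each.

Desmond receives 170,000.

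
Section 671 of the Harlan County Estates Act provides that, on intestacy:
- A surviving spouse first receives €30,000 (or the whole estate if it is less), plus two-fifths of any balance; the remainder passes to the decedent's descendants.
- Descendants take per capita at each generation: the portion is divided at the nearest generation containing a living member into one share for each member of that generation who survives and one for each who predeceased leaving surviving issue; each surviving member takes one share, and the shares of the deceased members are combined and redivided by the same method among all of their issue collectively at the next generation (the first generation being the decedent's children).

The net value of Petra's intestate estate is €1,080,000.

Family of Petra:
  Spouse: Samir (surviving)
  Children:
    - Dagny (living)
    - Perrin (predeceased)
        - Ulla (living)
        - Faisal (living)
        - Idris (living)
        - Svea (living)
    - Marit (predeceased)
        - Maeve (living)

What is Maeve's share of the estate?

Samir first takes €30,000, leaving a balance of €1,050,000. Samir then takes two-fifths of the balance (€420,000), for a total of €450,000. The remaining €630,000 passes to the descendants.
The descendants' portion (€630,000) is divided at the children's generation into 3 shares of €210,000. Dagny takes €210,000. The 2 shares of the deceased (Perrin and Marit) are combined into a pool of €420,000.
That pool (€420,000) is divided at the grandchildren's generation equally among Ulla, Faisal, Idris, Svea, and Maeve: €84,000 each.

Maeve receives €84,000.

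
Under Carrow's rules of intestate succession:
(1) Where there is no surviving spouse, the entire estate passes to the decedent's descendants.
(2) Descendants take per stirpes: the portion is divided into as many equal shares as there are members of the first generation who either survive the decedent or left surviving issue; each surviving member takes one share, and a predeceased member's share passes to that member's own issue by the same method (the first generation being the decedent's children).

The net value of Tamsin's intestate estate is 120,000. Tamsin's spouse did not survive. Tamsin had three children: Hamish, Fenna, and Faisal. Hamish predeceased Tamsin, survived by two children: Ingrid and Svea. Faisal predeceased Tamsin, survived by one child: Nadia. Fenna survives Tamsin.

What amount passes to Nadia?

The entire 120,000 passes to the descendants.
That amount (120,000) is divided into 3 shares of 40,000: Fenna takes 40,000; Hamish's 40,000 share passes to Hamish's issue; Faisal's 40,000 share passes to Faisal's issue.
Hamish's share (40,000) is divided into 2 shares of 20,000: Ingrid and Svea each take 20,000.
Faisal's share (40,000) passes entirely to Nadia.

Nadia receives 40,000.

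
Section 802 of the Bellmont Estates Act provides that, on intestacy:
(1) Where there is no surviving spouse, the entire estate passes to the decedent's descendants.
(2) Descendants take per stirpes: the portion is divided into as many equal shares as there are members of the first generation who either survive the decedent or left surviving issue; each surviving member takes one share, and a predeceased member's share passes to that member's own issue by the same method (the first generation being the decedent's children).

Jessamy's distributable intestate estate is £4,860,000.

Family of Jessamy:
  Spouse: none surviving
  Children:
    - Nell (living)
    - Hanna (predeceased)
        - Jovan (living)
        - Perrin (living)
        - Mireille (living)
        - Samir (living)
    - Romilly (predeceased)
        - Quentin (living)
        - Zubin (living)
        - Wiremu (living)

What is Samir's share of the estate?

The entire £4,860,000 passes to the descendants.
That amount (£4,860,000) is divided into 3 shares of £1,620,000: Nell takes £1,620,000; Hanna's £1,620,000 share passes to Hanna's issue; Romilly's £1,620,000 share passes to Romilly's issue.
Hanna's share (£1,620,000) is divided into 4 shares of £405,000: Jovan, Perrin, Mireille, and Samir each take £405,000.
Romilly's share (£1,620,000) is divided into 3 shares of £540,000: Quentin, Zubin, and Wiremu each take £540,000.

Samir receives £405,000.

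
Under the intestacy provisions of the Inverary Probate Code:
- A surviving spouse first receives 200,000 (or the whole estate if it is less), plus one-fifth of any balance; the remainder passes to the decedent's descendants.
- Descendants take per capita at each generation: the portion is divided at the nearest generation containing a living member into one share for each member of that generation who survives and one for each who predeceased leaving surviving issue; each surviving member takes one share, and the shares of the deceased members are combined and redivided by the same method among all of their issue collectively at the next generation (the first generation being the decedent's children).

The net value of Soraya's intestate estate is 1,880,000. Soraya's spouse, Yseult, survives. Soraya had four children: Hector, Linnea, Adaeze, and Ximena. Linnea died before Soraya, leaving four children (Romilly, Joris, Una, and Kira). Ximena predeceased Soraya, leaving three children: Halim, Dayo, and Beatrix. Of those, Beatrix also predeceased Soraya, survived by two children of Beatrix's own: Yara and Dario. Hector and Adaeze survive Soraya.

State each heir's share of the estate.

Yseult: 536,000; Hector: 336,000; Romilly: 96,000; Joris: 96,000; Una: 96,000; Kira: 96,000; Adaeze: 336,000; Halim: 96,000; Dayo: 96,000; Yara: 48,000; Dario: 48,000

Yseult first takes 200,000, leaving a balance of 1,680,000. Yseult then takes one-fifth of the balance (336,000), for a total of 536,000. The remaining 1,344,000 passes to the descendants.
The descendants' portion (1,344,000) is divided at the children's generation into 4 shares of 336,000. Hector and Adaeze each take 336,000. The 2 shares of the deceased (Linnea and Ximena) are combined into a pool of 672,000.
That pool (672,000) is divided at the grandchildren's generation into 7 shares of 96,000. Romilly, Joris, Una, Kira, Halim, and Dayo each take 96,000. The remaining share for the deceased Beatrix (96,000) is carried to the next generation.
That pool (96,000) is divided at the great-grandchildren's generation equally among Yara and Dario: 48,000 each.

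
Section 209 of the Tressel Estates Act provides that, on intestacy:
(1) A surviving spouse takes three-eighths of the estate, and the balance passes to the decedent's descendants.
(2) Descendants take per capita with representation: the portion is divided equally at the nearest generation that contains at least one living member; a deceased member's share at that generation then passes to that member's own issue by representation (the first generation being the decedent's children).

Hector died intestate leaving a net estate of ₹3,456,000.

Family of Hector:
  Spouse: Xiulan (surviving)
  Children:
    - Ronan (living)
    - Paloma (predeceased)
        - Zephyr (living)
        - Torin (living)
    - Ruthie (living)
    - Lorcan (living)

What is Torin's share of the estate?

Torin receives ₹270,000.

Xiulan takes three-eighths of ₹3,456,000 = ₹1,296,000. The remaining ₹2,160,000 passes to the descendants.
The descendants' portion (₹2,160,000) is divided into 4 shares of ₹540,000: Ronan, Ruthie, and Lorcan each take ₹540,000; Paloma's ₹540,000 share passes to Paloma's issue.
Paloma's share (₹540,000) is divided into 2 shares of ₹270,000: Zephyr and Torin each take ₹270,000.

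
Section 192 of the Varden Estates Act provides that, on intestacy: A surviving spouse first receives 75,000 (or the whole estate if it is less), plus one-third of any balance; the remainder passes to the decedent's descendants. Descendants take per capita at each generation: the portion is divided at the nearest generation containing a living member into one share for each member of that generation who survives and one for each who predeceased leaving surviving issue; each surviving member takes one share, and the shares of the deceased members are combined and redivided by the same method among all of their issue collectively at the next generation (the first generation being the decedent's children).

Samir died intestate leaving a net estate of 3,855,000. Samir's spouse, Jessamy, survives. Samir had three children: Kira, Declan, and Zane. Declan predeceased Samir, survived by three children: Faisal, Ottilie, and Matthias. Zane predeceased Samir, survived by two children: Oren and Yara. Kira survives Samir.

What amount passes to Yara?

Jessamy first takes 75,000, leaving a balance of 3,780,000. Jessamy then takes one-third of the balance (1,260,000), for a total of 1,335,000. The remaining 2,520,000 passes to the descendants.
The descendants' portion (2,520,000) is divided at the children's generation into 3 shares of 840,000. Kira takes 840,000. The 2 shares of the deceased (Declan and Zane) are combined into a pool of 1,680,000.
That pool (1,680,000) is divided at the grandchildren's generation equally among Faisal, Ottilie, Matthias, Oren, and Yara: 336,000 each.

Yara receives 336,000.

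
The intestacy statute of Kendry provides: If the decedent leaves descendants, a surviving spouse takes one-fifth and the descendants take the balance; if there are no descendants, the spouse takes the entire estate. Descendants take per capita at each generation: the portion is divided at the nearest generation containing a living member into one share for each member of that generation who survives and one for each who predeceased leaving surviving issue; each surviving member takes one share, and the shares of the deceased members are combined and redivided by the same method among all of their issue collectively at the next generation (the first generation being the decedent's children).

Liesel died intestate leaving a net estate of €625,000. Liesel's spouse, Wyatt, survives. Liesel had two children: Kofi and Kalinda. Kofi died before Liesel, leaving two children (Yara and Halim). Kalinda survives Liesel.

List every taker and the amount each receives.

Wyatt takes one-fifth of €625,000 = €125,000. The remaining €500,000 passes to the descendants.
The descendants' portion (€500,000) is divided at the children's generation into 2 shares of €250,000. Kalinda takes €250,000. The remaining share for the deceased Kofi (€250,000) is carried to the next generation.
That pool (€250,000) is divided at the grandchildren's generation equally among Yara and Halim: €125,000 each.

Wyatt: €125,000; Yara: €125,000; Halim: €125,000; Kalinda: €250,000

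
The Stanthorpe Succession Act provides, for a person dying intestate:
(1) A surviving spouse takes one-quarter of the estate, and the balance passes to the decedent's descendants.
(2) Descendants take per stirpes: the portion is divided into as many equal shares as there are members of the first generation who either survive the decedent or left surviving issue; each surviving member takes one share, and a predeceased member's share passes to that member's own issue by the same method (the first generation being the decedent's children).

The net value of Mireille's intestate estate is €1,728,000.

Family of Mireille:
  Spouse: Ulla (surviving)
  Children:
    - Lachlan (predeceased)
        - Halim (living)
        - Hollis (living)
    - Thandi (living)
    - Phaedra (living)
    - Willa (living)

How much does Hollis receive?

Hollis receives €162,000.

Ulla takes one-quarter of €1,728,000 = €432,000. The remaining €1,296,000 passes to the descendants.
The descendants' portion (€1,296,000) is divided into 4 shares of €324,000: Thandi, Phaedra, and Willa each take €324,000; Lachlan's €324,000 share passes to Lachlan's issue.
Lachlan's share (€324,000) is divided into 2 shares of €162,000: Halim and Hollis each take €162,000.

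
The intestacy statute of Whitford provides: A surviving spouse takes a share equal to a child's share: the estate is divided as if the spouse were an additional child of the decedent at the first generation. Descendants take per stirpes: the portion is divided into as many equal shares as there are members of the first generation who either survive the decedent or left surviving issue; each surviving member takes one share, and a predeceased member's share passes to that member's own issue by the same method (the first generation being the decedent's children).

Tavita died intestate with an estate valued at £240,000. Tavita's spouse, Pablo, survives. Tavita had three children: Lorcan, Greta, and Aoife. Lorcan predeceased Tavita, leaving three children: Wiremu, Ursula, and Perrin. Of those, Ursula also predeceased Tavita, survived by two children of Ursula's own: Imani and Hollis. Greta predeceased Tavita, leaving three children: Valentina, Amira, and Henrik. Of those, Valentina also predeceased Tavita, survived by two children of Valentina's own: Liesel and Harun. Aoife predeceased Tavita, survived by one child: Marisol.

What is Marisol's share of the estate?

Marisol receives £60,000.

The spouse counts as an additional share at the children's level, so there are 4 primary shares of £60,000. Pablo takes one such share (£60,000).
The children's combined portion (£180,000) is divided into 3 shares of £60,000: Lorcan's £60,000 share passes to Lorcan's issue; Greta's £60,000 share passes to Greta's issue; Aoife's £60,000 share passes to Aoife's issue.
Lorcan's share (£60,000) is divided into 3 shares of £20,000: Wiremu and Perrin each take £20,000; Ursula's £20,000 share passes to Ursula's issue.
Ursula's share (£20,000) is divided into 2 shares of £10,000: Imani and Hollis each take £10,000.
Greta's share (£60,000) is divided into 3 shares of £20,000: Amira and Henrik each take £20,000; Valentina's £20,000 share passes to Valentina's issue.
Valentina's share (£20,000) is divided into 2 shares of £10,000: Liesel and Harun each take £10,000.
Aoife's share (£60,000) passes entirely to Marisol.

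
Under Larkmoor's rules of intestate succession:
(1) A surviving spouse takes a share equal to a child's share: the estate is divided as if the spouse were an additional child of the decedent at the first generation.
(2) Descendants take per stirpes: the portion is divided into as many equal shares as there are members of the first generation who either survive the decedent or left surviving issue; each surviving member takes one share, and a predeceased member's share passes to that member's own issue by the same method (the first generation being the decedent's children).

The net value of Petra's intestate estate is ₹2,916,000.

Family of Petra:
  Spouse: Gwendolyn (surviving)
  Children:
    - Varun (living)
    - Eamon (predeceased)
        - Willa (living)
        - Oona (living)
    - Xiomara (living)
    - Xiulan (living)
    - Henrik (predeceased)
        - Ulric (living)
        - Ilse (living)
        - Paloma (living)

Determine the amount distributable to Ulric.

Ulric receives ₹162,000.

The spouse counts as an additional share at the children's level, so there are 6 primary shares of ₹486,000. Gwendolyn takes one such share (₹486,000).
The children's combined portion (₹2,430,000) is divided into 5 shares of ₹486,000: Varun, Xiomara, and Xiulan each take ₹486,000; Eamon's ₹486,000 share passes to Eamon's issue; Henrik's ₹486,000 share passes to Henrik's issue.
Eamon's share (₹486,000) is divided into 2 shares of ₹243,000: Willa and Oona each take ₹243,000.
Henrik's share (₹486,000) is divided into 3 shares of ₹162,000: Ulric, Ilse, and Paloma each take ₹162,000.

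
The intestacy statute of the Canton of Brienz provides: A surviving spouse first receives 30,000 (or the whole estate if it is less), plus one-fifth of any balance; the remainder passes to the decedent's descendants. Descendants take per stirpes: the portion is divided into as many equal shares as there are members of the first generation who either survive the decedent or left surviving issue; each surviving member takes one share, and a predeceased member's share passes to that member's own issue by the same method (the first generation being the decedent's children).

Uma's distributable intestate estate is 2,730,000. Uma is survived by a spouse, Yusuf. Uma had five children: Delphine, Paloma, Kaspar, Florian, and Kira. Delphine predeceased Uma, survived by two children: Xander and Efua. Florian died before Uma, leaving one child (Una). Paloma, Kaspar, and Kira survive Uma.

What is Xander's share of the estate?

Yusuf first takes 30,000, leaving a balance of 2,700,000. Yusuf then takes one-fifth of the balance (540,000), for a total of 570,000. The remaining 2,160,000 passes to the descendants.
The descendants' portion (2,160,000) is divided into 5 shares of 432,000: Paloma, Kaspar, and Kira each take 432,000; Delphine's 432,000 share passes to Delphine's issue; Florian's 432,000 share passes to Florian's issue.
Delphine's share (432,000) is divided into 2 shares of 216,000: Xander and Efua each take 216,000.
Florian's share (432,000) passes entirely to Una.

Xander receives 216,000.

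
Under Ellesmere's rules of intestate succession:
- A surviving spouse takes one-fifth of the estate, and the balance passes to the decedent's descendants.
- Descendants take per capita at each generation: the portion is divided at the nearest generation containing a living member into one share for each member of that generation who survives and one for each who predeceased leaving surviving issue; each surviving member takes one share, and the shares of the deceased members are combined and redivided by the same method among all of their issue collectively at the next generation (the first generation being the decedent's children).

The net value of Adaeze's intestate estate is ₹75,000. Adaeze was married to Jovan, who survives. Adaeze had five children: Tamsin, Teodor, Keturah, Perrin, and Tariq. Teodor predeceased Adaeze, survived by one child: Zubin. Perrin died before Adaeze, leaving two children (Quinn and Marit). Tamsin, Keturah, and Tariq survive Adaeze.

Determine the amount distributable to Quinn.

Jovan takes one-fifth of ₹75,000 = ₹15,000. The remaining ₹60,000 passes to the descendants.
The descendants' portion (₹60,000) is divided at the children's generation into 5 shares of ₹12,000. Tamsin, Keturah, and Tariq each take ₹12,000. The 2 shares of the deceased (Teodor and Perrin) are combined into a pool of ₹24,000.
That pool (₹24,000) is divided at the grandchildren's generation equally among Zubin, Quinn, and Marit: ₹8,000 each.

Quinn receives ₹8,000.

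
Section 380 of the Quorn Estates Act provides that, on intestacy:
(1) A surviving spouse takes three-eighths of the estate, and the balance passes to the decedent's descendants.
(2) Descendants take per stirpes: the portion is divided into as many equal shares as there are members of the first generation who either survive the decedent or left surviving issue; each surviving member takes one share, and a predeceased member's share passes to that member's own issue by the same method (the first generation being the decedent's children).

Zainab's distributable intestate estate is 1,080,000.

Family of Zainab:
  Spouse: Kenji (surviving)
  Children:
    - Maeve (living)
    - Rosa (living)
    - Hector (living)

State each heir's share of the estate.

Kenji takes three-eighths of 1,080,000 = 405,000. The remaining 675,000 passes to the descendants.
The descendants' portion (675,000) is divided into 3 shares of 225,000: Maeve, Rosa, and Hector each take 225,000.

Kenji: 405,000; Maeve: 225,000; Rosa: 225,000; Hector: 225,000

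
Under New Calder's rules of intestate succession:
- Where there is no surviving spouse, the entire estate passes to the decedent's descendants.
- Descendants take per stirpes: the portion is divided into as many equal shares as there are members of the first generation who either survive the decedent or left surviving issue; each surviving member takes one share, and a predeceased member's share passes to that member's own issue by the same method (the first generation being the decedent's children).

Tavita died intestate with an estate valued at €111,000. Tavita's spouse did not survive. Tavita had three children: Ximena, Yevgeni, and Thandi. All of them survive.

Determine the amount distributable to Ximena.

The entire €111,000 passes to the descendants.
That amount (€111,000) is divided into 3 shares of €37,000: Ximena, Yevgeni, and Thandi each take €37,000.

Ximena receives €37,000.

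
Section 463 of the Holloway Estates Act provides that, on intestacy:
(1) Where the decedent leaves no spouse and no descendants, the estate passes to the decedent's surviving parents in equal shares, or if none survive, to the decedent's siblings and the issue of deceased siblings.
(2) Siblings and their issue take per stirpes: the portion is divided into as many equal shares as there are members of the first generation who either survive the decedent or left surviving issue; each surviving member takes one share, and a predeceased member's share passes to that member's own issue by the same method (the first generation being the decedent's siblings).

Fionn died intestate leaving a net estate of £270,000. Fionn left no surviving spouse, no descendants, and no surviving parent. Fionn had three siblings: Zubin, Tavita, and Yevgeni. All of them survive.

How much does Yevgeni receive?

Yevgeni receives £90,000.

The entire £270,000 passes to the siblings and their issue.
That amount (£270,000) is divided into 3 shares of £90,000: Zubin, Tavita, and Yevgeni each take £90,000.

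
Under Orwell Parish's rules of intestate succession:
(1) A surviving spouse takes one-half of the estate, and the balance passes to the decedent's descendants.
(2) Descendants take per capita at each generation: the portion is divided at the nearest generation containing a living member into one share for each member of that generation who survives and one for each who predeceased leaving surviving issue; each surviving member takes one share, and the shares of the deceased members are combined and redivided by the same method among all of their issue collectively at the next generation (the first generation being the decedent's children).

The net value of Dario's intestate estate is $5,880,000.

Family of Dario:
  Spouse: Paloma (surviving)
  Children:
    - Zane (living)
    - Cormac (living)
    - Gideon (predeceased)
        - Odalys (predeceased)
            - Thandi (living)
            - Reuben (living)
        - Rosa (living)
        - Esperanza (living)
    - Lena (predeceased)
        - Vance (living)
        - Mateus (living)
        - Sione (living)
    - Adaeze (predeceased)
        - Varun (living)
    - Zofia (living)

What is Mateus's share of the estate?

Paloma takes one-half of $5,880,000 = $2,940,000. The remaining $2,940,000 passes to the descendants.
The descendants' portion ($2,940,000) is divided at the children's generation into 6 shares of $490,000. Zane, Cormac, and Zofia each take $490,000. The 3 shares of the deceased (Gideon, Lena, and Adaeze) are combined into a pool of $1,470,000.
That pool ($1,470,000) is divided at the grandchildren's generation into 7 shares of $210,000. Rosa, Esperanza, Vance, Mateus, Sione, and Varun each take $210,000. The remaining share for the deceased Odalys ($210,000) is carried to the next generation.
That pool ($210,000) is divided at the great-grandchildren's generation equally among Thandi and Reuben: $105,000 each.

Mateus receives $210,000.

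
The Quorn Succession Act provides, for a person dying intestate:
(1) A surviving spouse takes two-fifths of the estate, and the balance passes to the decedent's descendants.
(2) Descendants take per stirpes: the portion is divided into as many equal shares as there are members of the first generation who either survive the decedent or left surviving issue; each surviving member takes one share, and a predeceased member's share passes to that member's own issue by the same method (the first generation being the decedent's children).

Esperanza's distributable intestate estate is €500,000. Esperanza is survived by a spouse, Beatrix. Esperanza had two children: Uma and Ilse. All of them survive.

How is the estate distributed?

Beatrix: €200,000; Uma: €150,000; Ilse: €150,000

Beatrix takes two-fifths of €500,000 = €200,000. The remaining €300,000 passes to the descendants.
The descendants' portion (€300,000) is divided into 2 shares of €150,000: Uma and Ilse each take €150,000.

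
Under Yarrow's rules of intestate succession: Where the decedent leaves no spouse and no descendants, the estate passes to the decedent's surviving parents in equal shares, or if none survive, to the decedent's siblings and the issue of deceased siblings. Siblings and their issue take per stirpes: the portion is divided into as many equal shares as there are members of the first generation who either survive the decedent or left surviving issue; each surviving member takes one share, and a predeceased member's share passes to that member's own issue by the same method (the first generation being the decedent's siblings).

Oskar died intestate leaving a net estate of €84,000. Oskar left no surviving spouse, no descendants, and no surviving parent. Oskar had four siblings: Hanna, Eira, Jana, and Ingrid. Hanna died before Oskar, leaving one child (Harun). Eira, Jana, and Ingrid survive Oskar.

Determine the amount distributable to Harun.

Harun receives €21,000.

The entire €84,000 passes to the siblings and their issue.
That amount (€84,000) is divided into 4 shares of €21,000: Eira, Jana, and Ingrid each take €21,000; Hanna's €21,000 share passes to Hanna's issue.
Hanna's share (€21,000) passes entirely to Harun.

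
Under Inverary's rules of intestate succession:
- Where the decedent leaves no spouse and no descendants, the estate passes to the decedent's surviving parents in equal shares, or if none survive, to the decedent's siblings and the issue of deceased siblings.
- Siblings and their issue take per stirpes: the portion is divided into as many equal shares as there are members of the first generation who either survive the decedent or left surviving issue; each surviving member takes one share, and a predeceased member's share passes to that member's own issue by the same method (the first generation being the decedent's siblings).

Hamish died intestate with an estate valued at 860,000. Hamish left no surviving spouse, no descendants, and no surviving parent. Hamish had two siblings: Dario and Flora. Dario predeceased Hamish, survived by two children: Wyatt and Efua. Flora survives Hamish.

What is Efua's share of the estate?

Efua receives 215,000.

The entire 860,000 passes to the siblings and their issue.
That amount (860,000) is divided into 2 shares of 430,000: Flora takes 430,000; Dario's 430,000 share passes to Dario's issue.
Dario's share (430,000) is divided into 2 shares of 215,000: Wyatt and Efua each take 215,000.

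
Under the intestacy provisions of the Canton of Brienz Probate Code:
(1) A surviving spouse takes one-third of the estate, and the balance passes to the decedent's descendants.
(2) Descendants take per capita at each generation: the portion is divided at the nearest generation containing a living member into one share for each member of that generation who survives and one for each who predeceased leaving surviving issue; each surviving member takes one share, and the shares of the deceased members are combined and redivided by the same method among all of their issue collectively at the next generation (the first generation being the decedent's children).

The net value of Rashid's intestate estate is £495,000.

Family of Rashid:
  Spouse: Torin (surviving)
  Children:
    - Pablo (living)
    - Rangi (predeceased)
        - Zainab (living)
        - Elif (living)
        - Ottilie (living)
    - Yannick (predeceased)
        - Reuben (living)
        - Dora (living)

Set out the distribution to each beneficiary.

Torin: £165,000; Pablo: £110,000; Zainab: £44,000; Elif: £44,000; Ottilie: £44,000; Reuben: £44,000; Dora: £44,000

Torin takes one-third of £495,000 = £165,000. The remaining £330,000 passes to the descendants.
The descendants' portion (£330,000) is divided at the children's generation into 3 shares of £110,000. Pablo takes £110,000. The 2 shares of the deceased (Rangi and Yannick) are combined into a pool of £220,000.
That pool (£220,000) is divided at the grandchildren's generation equally among Zainab, Elif, Ottilie, Reuben, and Dora: £44,000 each.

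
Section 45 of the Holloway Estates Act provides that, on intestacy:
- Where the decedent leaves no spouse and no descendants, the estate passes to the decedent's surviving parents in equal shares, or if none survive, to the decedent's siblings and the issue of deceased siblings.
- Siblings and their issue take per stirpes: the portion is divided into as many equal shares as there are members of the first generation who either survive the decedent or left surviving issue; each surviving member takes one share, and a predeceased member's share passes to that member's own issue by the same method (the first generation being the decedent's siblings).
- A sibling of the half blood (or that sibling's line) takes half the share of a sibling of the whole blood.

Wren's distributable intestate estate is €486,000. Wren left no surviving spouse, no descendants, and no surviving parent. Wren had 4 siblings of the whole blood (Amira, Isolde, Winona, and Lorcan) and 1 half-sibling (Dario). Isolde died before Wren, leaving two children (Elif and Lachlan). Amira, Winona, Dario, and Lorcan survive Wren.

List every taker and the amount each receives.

Amira: €108,000; Elif: €54,000; Lachlan: €54,000; Winona: €108,000; Dario: €54,000; Lorcan: €108,000

The entire €486,000 passes to the siblings and their issue.
Counting each half-blood sibling's line as half a unit, there are 9/2 units in €486,000, so one unit is €108,000. Whole-blood lines (Amira, Isolde, Winona, and Lorcan) take €108,000 each; half-blood lines (Dario) take €54,000 each.
Isolde's share (€108,000) is divided into 2 shares of €54,000: Elif and Lachlan each take €54,000.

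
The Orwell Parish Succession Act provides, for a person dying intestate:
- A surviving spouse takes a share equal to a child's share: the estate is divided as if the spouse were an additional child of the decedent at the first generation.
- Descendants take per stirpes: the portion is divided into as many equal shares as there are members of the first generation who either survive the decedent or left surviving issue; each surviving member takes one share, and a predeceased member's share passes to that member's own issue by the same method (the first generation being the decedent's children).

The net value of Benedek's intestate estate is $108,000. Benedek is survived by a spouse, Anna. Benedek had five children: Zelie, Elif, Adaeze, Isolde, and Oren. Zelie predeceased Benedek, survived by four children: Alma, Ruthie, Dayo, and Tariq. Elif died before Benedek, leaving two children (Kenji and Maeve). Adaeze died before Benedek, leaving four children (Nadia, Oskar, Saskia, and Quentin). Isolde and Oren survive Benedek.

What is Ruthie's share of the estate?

The spouse counts as an additional share at the children's level, so there are 6 primary shares of $18,000. Anna takes one such share ($18,000).
The children's combined portion ($90,000) is divided into 5 shares of $18,000: Isolde and Oren each take $18,000; Zelie's $18,000 share passes to Zelie's issue; Elif's $18,000 share passes to Elif's issue; Adaeze's $18,000 share passes to Adaeze's issue.
Zelie's share ($18,000) is divided into 4 shares of $4,500: Alma, Ruthie, Dayo, and Tariq each take $4,500.
Elif's share ($18,000) is divided into 2 shares of $9,000: Kenji and Maeve each take $9,000.
Adaeze's share ($18,000) is divided into 4 shares of $4,500: Nadia, Oskar, Saskia, and Quentin each take $4,500.

Ruthie receives $4,500.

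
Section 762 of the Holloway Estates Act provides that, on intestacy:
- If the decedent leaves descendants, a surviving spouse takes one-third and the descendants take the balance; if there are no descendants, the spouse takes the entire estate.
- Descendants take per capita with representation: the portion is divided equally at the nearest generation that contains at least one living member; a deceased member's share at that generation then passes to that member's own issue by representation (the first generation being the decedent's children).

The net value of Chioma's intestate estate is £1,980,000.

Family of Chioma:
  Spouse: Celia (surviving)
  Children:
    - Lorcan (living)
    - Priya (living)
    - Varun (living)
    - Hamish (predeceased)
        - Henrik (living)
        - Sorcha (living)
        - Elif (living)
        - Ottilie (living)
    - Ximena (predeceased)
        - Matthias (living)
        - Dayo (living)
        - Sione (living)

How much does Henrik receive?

Henrik receives £66,000.

Celia takes one-third of £1,980,000 = £660,000. The remaining £1,320,000 passes to the descendants.
The descendants' portion (£1,320,000) is divided into 5 shares of £264,000: Lorcan, Priya, and Varun each take £264,000; Hamish's £264,000 share passes to Hamish's issue; Ximena's £264,000 share passes to Ximena's issue.
Hamish's share (£264,000) is divided into 4 shares of £66,000: Henrik, Sorcha, Elif, and Ottilie each take £66,000.
Ximena's share (£264,000) is divided into 3 shares of £88,000: Matthias, Dayo, and Sione each take £88,000.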